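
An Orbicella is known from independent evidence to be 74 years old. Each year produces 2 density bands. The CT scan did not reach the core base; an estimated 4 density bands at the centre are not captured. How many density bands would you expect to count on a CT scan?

Expected density bands: 74 × 2 = 148.
Subtracting the 4 density bands not captured gives 148 − 4 = 144 density bands in the record.

144 density bands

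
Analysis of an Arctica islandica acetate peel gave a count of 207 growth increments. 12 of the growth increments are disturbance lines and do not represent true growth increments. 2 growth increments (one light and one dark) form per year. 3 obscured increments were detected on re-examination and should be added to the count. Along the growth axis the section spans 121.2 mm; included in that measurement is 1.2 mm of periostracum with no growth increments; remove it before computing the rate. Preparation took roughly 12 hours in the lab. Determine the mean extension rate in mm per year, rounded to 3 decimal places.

1.212 mm per year

True growth increment count = 207 − 12 + 3 = 198.
Dividing by 2 growth increments per year: 198 / 2 = 99 years.
Removing the 1.2 mm offcut leaves 121.2 − 1.2 = 120.0 mm.
Mean rate = 120.0 mm / 99 years ≈ 1.212 mm per year.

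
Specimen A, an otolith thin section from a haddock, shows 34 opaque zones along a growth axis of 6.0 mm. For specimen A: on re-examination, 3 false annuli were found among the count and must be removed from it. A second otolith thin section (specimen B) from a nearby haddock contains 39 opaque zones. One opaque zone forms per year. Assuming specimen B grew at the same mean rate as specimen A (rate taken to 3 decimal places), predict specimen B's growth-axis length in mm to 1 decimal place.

Specimen A: correcting the raw count gives 34 − 3 = 31 true opaque zones.
A: 6.0 mm over 31 years gives 6.0 / 31 ≈ 0.194 mm per year.
For B, 0.194 mm/year × 39 years = 7.6 mm.

7.6 mm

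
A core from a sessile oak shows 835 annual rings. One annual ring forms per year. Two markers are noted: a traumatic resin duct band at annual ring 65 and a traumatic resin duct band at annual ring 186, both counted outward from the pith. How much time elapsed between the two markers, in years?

The two markers are separated by 186 − 65 = 121 annual rings.
At one annual ring per year, 121 years elapsed between them.

121 years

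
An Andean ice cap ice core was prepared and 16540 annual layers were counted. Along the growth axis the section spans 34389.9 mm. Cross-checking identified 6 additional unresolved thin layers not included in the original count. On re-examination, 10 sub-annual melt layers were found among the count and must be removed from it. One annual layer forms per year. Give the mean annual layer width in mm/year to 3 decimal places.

Adjusted count: 16540 − 10 + 6 = 16536 annual layers.
Mean rate = 34389.9 mm / 16536 years ≈ 2.080 mm/year.

2.080 mm/year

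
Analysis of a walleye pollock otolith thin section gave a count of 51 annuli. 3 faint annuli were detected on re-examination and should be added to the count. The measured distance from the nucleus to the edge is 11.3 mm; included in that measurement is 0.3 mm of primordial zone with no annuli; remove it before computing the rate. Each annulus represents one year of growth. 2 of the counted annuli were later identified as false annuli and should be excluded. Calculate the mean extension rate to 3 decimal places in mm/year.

After corrections the count is 51 − 2 + 3 = 52 annuli.
Net length = 11.3 − 0.3 = 11.0 mm.
Mean rate = 11.0 mm / 52 years ≈ 0.212 mm/year.

0.212 mm/year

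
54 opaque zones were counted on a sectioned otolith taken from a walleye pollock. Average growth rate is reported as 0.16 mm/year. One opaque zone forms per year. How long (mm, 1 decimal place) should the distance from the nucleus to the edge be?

8.6 mm

54 years of growth are recorded.
Predicted length = 0.16 mm/year × 54 years = 8.6 mm.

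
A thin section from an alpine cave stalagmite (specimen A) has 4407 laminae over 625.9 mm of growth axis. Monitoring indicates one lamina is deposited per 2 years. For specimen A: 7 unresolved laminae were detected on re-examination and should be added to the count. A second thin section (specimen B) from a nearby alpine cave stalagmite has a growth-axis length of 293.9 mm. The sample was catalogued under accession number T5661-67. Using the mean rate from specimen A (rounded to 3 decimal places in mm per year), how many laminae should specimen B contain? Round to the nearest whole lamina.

2070 laminae

Specimen A: adjusted count: 4407 + 7 = 4414 laminae.
Specimen A: multiplying by 2 years per lamina: 4414 × 2 = 8828 years.
A: Extension rate ≈ 625.9 / 8828 = 0.071 mm/year.
B spans 293.9 / 0.071 = 4139.44 years; at 2 years per lamina that is 4139.44 / 2 ≈ 2070 laminae.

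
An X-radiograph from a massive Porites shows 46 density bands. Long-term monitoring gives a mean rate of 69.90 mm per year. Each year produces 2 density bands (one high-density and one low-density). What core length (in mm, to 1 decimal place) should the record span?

1607.7 mm

Dividing by 2 density bands per year: 46 / 2 = 23 years.
Predicted length = 69.90 mm/year × 23 years = 1607.7 mm.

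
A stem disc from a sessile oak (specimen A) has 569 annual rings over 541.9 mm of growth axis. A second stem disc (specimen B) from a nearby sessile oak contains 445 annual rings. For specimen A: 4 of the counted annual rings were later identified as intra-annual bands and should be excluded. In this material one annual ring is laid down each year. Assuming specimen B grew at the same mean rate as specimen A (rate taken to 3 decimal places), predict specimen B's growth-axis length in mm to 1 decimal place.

426.8 mm

Specimen A: after corrections the count is 569 − 4 = 565 annual rings.
A: 541.9 mm over 565 years gives 541.9 / 565 ≈ 0.959 mm/yr.
B's length ≈ 0.959 × 445 = 426.8 mm.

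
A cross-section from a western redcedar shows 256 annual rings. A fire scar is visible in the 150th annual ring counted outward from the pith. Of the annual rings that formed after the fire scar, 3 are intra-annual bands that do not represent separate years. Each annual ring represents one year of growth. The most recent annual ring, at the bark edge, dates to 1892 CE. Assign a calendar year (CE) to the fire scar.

256 − 150 = 106 annual rings lie beyond the fire scar toward the bark edge.
106 − 3 false = 103 true annual rings after the fire scar.
1892 − 103 = 1789 CE.

1789 CE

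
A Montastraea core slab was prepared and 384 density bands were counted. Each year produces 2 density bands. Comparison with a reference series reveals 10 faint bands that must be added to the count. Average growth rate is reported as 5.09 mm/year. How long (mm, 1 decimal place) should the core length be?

Correcting the raw count gives 384 + 10 = 394 true density bands.
394 density bands at 2 per year is 394 / 2 = 197 years.
197 years at 5.09 mm/year gives 5.09 × 197 = 1002.7 mm.

1002.7 mm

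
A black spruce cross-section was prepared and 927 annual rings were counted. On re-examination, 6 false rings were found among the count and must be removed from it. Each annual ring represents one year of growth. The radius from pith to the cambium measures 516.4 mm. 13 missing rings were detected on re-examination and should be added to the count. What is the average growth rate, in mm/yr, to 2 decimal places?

0.55 mm/yr

Correcting the raw count gives 927 − 6 + 13 = 934 true annual rings.
Mean rate = 516.4 mm / 934 years ≈ 0.55 mm/yr.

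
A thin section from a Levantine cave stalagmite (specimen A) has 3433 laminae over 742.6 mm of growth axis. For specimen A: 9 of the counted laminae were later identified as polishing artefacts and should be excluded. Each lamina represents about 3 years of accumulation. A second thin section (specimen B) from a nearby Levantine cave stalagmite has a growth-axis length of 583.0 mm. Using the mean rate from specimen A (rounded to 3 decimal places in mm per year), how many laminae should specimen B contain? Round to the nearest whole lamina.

2699 laminae

Specimen A: true lamina count = 3433 − 9 = 3424.
Specimen A: multiplying by 3 years per lamina: 3424 × 3 = 10272 years.
A: 742.6 mm over 10272 years gives 742.6 / 10272 ≈ 0.072 mm per year.
For B, 583.0 / 0.072 = 8097.22 years; at 3 years per lamina that is 8097.22 / 3 ≈ 2699 laminae.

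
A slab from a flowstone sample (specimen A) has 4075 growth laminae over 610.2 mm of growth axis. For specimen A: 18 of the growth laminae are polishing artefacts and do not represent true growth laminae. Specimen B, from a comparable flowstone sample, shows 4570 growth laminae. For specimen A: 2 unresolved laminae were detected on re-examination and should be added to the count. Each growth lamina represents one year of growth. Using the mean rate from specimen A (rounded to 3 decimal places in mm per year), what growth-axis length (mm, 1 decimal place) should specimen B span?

Specimen A: adjusted count: 4075 − 18 + 2 = 4059 growth laminae.
A: Extension rate ≈ 610.2 / 4059 = 0.150 mm/year.
For B, 0.150 mm/year × 4570 years = 685.5 mm.

685.5 mm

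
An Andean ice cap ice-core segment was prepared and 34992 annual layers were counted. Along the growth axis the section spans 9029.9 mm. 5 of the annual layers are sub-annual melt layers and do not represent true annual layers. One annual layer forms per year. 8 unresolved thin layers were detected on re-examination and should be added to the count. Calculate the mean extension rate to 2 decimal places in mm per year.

0.26 mm per year

After corrections the count is 34992 − 5 + 8 = 34995 annual layers.
Mean rate = 9029.9 mm / 34995 years ≈ 0.26 mm per year.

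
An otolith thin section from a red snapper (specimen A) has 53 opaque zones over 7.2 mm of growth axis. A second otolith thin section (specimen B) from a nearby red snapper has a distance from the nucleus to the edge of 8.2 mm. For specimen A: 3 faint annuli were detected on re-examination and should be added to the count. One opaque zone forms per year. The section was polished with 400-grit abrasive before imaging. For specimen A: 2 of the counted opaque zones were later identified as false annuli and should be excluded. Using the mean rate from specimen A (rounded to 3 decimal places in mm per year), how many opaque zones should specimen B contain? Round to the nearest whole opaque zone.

Specimen A: after corrections the count is 53 − 2 + 3 = 54 opaque zones.
A: Mean rate = 7.2 mm / 54 years ≈ 0.133 mm/year.
Specimen B: 8.2 mm / 0.133 mm per year = 61.65 years ≈ 62 opaque zones.

62 opaque zones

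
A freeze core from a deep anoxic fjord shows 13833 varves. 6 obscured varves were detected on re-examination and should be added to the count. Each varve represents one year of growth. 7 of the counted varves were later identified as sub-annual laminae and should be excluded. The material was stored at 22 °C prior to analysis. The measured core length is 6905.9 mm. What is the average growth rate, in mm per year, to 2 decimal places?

0.50 mm per year

Adjusted count: 13833 − 7 + 6 = 13832 varves.
Mean rate = 6905.9 mm / 13832 years ≈ 0.50 mm per year.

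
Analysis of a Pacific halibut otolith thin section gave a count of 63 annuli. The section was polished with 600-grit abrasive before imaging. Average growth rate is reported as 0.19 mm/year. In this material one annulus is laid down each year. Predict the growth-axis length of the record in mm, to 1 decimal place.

12.0 mm

63 years of growth are recorded.
Length ≈ 0.19 × 63 = 12.0 mm.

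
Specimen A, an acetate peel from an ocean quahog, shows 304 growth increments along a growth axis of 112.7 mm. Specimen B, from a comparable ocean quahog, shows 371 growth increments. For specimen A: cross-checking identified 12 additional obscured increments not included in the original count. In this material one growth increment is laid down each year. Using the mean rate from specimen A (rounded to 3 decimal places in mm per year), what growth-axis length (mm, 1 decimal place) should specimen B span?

Specimen A: true growth increment count = 304 + 12 = 316.
A: Extension rate ≈ 112.7 / 316 = 0.357 mm/yr.
B's length ≈ 0.357 × 371 = 132.4 mm.

132.4 mm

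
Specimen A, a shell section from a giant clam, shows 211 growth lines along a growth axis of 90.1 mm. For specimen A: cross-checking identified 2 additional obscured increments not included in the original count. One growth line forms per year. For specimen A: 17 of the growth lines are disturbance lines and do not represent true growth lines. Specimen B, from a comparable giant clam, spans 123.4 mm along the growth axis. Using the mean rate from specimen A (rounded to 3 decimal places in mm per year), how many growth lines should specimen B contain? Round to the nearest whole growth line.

268 growth lines

Specimen A: adjusted count: 211 − 17 + 2 = 196 growth lines.
A: Extension rate ≈ 90.1 / 196 = 0.460 mm/year.
For B, 123.4 / 0.460 = 268.26 years ≈ 268 growth lines.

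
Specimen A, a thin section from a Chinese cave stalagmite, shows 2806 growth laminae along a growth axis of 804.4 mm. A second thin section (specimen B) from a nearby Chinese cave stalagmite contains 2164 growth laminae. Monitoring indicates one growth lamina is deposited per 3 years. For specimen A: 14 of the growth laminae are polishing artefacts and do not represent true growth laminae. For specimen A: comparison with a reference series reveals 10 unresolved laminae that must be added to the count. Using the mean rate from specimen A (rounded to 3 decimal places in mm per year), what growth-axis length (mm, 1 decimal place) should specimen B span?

Specimen A: adjusted count: 2806 − 14 + 10 = 2802 growth laminae.
Specimen A: 2802 growth laminae at 3 years each span 2802 × 3 = 8406 years.
A: Extension rate ≈ 804.4 / 8406 = 0.096 mm/yr.
Specimen B: multiplying by 3 years per growth lamina: 2164 × 3 = 6492 years. B's length ≈ 0.096 × 6492 = 623.2 mm.

623.2 mm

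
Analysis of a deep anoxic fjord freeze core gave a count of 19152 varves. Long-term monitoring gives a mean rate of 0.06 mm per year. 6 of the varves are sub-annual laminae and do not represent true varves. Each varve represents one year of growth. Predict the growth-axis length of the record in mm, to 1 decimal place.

True varve count = 19152 − 6 = 19146.
Predicted length = 0.06 mm/year × 19146 years = 1148.8 mm.

1148.8 mm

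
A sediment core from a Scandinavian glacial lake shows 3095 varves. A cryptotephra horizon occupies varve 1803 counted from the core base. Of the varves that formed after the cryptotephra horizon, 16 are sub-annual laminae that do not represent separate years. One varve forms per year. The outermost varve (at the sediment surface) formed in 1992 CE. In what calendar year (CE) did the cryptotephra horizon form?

3095 − 1803 = 1292 varves lie beyond the cryptotephra horizon toward the sediment surface.
Removing the 16 false varves leaves 1292 − 16 = 1276 true varves beyond the cryptotephra horizon.
Counting back 1276 years from 1992 CE places the cryptotephra horizon in 1992 − 1276 = 716 CE.

716 CE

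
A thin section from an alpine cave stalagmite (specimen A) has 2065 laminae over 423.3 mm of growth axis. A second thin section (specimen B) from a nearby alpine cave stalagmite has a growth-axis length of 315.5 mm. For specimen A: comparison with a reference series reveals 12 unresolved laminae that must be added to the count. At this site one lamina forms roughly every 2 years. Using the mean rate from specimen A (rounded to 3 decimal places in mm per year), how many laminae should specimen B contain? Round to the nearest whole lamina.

1547 laminae

Specimen A: after corrections the count is 2065 + 12 = 2077 laminae.
Specimen A: multiplying by 2 years per lamina: 2077 × 2 = 4154 years.
A: Mean rate = 423.3 mm / 4154 years ≈ 0.102 mm per year.
B spans 315.5 / 0.102 = 3093.14 years; at 2 years per lamina that is 3093.14 / 2 ≈ 1547 laminae.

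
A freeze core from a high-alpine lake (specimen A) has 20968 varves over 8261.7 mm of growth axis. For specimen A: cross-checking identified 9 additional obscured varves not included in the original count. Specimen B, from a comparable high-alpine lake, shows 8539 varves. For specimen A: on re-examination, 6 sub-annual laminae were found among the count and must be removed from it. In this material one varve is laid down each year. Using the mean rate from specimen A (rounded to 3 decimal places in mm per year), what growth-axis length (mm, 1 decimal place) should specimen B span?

Specimen A: true varve count = 20968 − 6 + 9 = 20971.
A: Extension rate ≈ 8261.7 / 20971 = 0.394 mm/yr.
B's length ≈ 0.394 × 8539 = 3364.4 mm.

3364.4 mm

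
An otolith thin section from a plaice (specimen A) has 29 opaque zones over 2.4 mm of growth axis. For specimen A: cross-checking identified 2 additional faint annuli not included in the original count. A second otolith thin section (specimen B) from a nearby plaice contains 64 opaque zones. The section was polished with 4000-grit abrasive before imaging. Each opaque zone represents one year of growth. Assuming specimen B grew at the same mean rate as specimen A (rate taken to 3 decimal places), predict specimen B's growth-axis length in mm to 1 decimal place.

Specimen A: correcting the raw count gives 29 + 2 = 31 true opaque zones.
A: 2.4 mm over 31 years gives 2.4 / 31 ≈ 0.077 mm per year.
For B, 0.077 mm/year × 64 years = 4.9 mm.

4.9 mm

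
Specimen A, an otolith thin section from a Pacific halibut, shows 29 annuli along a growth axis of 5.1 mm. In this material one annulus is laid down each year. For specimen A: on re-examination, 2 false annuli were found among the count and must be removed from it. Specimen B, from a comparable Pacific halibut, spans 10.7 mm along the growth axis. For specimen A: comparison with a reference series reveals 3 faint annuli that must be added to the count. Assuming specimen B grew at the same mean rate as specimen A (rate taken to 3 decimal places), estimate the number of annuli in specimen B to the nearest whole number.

Specimen A: adjusted count: 29 − 2 + 3 = 30 annuli.
A: Extension rate ≈ 5.1 / 30 = 0.170 mm/year.
Specimen B: 10.7 mm / 0.170 mm per year = 62.94 years ≈ 63 annuli.

63 annuli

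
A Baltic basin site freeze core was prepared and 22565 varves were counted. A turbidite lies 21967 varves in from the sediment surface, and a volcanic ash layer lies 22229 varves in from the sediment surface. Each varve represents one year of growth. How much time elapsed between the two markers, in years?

Separation: 22229 − 21967 = 262 varves.
That is 262 years at one varve per year.

262 years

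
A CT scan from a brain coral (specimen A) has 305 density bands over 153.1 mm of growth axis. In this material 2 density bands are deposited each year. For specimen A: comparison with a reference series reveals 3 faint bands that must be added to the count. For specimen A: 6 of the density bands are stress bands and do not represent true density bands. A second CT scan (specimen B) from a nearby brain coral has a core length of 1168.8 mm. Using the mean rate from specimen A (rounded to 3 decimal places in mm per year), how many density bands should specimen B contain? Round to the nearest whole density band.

Specimen A: correcting the raw count gives 305 − 6 + 3 = 302 true density bands.
Specimen A: dividing by 2 density bands per year: 302 / 2 = 151 years.
A: Mean rate = 153.1 mm / 151 years ≈ 1.014 mm/year.
Specimen B: 1168.8 mm / 1.014 mm per year = 1152.66 years; at 2 density bands per year that is 1152.66 × 2 ≈ 2305 density bands.

2305 density bands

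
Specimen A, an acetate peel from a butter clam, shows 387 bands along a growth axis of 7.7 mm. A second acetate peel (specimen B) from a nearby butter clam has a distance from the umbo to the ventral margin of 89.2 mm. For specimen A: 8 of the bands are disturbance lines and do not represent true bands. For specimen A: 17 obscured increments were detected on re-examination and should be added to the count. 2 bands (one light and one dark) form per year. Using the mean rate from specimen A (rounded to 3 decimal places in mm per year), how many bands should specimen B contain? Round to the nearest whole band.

4574 bands

Specimen A: true band count = 387 − 8 + 17 = 396.
Specimen A: 396 bands at 2 per year is 396 / 2 = 198 years.
A: 7.7 mm over 198 years gives 7.7 / 198 ≈ 0.039 mm/year.
B spans 89.2 / 0.039 = 2287.18 years; at 2 bands per year that is 2287.18 × 2 ≈ 4574 bands.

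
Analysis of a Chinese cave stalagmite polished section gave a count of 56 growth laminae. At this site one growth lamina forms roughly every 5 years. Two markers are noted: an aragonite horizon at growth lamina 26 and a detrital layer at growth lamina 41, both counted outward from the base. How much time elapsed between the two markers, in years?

75 years

Separation: 41 − 26 = 15 growth laminae.
15 growth laminae at 5 years each span 15 × 5 = 75 years.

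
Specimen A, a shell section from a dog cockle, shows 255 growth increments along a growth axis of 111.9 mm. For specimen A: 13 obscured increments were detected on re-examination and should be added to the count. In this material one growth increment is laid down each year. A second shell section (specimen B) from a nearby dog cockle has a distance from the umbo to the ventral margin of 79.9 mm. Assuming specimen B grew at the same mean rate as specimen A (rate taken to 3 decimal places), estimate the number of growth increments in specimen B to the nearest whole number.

191 growth increments

Specimen A: true growth increment count = 255 + 13 = 268.
A: Extension rate ≈ 111.9 / 268 = 0.418 mm/year.
For B, 79.9 / 0.418 = 191.15 years ≈ 191 growth increments.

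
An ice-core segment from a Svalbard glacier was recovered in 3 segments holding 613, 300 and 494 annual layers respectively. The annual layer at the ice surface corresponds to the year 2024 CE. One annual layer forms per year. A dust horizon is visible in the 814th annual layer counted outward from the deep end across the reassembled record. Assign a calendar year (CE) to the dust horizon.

1431 CE

Total annual layers = 613 + 300 + 494 = 1407.
1407 − 814 = 593 annual layers lie beyond the dust horizon toward the ice surface.
2024 − 593 = 1431 CE.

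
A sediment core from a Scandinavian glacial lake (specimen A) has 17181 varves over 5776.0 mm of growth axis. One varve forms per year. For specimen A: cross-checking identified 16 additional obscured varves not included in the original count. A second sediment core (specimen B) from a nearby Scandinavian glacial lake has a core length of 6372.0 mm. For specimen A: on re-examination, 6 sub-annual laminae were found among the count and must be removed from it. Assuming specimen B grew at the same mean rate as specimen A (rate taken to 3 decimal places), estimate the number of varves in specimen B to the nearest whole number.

Specimen A: correcting the raw count gives 17181 − 6 + 16 = 17191 true varves.
A: 5776.0 mm over 17191 years gives 5776.0 / 17191 ≈ 0.336 mm per year.
B spans 6372.0 / 0.336 = 18964.29 years ≈ 18964 varves.

18964 varves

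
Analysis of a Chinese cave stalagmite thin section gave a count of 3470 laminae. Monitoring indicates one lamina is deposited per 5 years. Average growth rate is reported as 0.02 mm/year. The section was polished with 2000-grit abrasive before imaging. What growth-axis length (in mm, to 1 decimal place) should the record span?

347.0 mm

At 5 years per lamina, 3470 × 5 = 17350 years.
Predicted length = 0.02 mm/year × 17350 years = 347.0 mm.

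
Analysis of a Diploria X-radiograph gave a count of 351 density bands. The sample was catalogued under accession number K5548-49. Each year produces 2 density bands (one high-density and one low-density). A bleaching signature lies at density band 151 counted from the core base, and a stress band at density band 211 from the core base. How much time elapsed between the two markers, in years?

30 years

211 − 151 = 60 density bands lie between the two events.
With 2 density bands per year, 60 / 2 = 30 years.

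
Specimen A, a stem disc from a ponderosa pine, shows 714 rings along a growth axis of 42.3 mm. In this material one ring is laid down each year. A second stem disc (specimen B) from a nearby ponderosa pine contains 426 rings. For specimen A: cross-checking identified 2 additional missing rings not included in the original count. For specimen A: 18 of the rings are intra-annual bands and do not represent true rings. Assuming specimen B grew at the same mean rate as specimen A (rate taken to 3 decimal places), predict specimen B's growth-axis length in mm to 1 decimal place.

26.0 mm

Specimen A: adjusted count: 714 − 18 + 2 = 698 rings.
A: Mean rate = 42.3 mm / 698 years ≈ 0.061 mm per year.
B's length ≈ 0.061 × 426 = 26.0 mm.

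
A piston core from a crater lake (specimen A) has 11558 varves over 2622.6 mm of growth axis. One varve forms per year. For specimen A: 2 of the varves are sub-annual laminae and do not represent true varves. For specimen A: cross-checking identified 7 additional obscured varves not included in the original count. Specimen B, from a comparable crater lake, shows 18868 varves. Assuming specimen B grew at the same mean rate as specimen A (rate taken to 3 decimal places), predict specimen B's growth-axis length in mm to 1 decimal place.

Specimen A: adjusted count: 11558 − 2 + 7 = 11563 varves.
A: Extension rate ≈ 2622.6 / 11563 = 0.227 mm/year.
Length of B = 0.227 × 18868 = 4283.0 mm.

4283.0 mm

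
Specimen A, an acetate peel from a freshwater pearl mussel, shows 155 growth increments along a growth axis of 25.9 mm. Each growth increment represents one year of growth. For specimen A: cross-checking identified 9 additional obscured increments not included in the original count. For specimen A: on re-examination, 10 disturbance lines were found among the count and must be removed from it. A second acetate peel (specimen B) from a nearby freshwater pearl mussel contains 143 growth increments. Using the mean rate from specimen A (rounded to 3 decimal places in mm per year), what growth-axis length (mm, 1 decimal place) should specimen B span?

Specimen A: after corrections the count is 155 − 10 + 9 = 154 growth increments.
A: 25.9 mm over 154 years gives 25.9 / 154 ≈ 0.168 mm/year.
For B, 0.168 mm/year × 143 years = 24.0 mm.

24.0 mm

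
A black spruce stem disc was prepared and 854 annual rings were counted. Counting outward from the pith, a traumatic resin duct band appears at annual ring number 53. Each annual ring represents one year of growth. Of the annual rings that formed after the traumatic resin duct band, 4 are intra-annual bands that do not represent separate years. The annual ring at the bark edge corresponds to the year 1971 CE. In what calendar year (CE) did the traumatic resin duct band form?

Between annual ring 53 and the bark edge there are 854 − 53 = 801 annual rings.
801 − 4 false = 797 true annual rings after the traumatic resin duct band.
1971 − 797 = 1174 CE.

1174 CE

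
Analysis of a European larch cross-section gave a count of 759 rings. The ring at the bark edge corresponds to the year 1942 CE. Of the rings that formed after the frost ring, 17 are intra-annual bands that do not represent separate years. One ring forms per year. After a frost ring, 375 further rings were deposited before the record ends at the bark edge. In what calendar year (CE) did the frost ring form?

There are 375 rings younger than the frost ring.
Excluding 17 false rings: 375 − 17 = 358.
The ring at the bark edge is 1942 CE, so the frost ring dates to 1942 − 358 = 1584 CE.

1584 CE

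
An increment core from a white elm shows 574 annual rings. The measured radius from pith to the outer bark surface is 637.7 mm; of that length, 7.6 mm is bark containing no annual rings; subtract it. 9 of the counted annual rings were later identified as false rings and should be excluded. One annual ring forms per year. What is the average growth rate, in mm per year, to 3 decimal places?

1.115 mm per year

Adjusted count: 574 − 9 = 565 annual rings.
The growth record spans 637.7 − 7.6 = 630.1 mm.
Extension rate ≈ 630.1 / 565 = 1.115 mm per year.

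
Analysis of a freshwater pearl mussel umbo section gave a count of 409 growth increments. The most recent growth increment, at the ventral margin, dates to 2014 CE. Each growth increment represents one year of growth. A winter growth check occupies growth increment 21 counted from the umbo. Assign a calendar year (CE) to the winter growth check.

Between growth increment 21 and the ventral margin there are 409 − 21 = 388 growth increments.
Counting back 388 years from 2014 CE places the winter growth check in 2014 − 388 = 1626 CE.

1626 CE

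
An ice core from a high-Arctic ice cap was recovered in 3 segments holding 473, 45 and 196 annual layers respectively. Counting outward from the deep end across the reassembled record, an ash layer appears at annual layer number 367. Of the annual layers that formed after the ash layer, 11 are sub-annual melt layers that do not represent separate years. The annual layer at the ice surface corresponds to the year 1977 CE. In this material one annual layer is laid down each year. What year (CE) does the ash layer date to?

1641 CE

Total annual layers = 473 + 45 + 196 = 714.
Between annual layer 367 and the ice surface there are 714 − 367 = 347 annual layers.
347 − 11 false = 336 true annual layers after the ash layer.
The annual layer at the ice surface is 1977 CE, so the ash layer dates to 1977 − 336 = 1641 CE.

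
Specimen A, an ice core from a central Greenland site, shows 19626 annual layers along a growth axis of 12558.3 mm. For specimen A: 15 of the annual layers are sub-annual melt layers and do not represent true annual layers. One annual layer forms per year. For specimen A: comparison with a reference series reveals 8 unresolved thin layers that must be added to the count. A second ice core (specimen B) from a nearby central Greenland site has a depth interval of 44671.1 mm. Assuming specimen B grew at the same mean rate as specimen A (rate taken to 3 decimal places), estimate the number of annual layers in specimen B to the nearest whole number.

69799 annual layers

Specimen A: adjusted count: 19626 − 15 + 8 = 19619 annual layers.
A: Mean rate = 12558.3 mm / 19619 years ≈ 0.640 mm per year.
For B, 44671.1 / 0.640 = 69798.59 years ≈ 69799 annual layers.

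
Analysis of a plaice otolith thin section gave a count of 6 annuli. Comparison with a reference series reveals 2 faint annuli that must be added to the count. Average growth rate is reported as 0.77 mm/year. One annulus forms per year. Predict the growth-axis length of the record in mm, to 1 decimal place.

Correcting the raw count gives 6 + 2 = 8 true annuli.
Predicted length = 0.77 mm/year × 8 years = 6.2 mm.

6.2 mm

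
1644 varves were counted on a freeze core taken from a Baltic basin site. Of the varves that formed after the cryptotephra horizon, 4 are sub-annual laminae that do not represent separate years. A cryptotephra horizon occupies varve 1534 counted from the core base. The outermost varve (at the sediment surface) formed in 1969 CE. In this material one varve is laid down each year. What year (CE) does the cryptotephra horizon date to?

1863 CE

Between varve 1534 and the sediment surface there are 1644 − 1534 = 110 varves.
110 − 4 false = 106 true varves after the cryptotephra horizon.
1969 − 106 = 1863 CE.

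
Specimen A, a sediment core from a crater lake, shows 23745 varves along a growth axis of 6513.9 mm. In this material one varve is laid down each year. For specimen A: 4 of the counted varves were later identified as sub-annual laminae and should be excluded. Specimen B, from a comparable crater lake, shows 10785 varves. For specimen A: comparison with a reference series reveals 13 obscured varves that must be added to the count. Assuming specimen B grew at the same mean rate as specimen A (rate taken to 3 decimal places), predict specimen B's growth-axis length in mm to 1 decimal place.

2955.1 mm

Specimen A: correcting the raw count gives 23745 − 4 + 13 = 23754 true varves.
A: Mean rate = 6513.9 mm / 23754 years ≈ 0.274 mm/year.
For B, 0.274 mm/year × 10785 years = 2955.1 mm.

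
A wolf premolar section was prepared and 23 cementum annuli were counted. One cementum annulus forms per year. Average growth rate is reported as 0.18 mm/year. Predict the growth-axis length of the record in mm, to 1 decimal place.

4.1 mm

The record spans 23 years at 0.18 mm per year.
Length ≈ 0.18 × 23 = 4.1 mm.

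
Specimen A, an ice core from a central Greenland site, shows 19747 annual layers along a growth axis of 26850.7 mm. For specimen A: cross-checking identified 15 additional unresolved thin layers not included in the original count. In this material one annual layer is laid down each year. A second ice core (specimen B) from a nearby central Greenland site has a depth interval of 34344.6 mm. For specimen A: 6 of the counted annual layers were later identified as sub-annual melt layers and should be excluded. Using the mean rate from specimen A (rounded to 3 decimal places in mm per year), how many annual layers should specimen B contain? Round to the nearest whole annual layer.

Specimen A: correcting the raw count gives 19747 − 6 + 15 = 19756 true annual layers.
A: Extension rate ≈ 26850.7 / 19756 = 1.359 mm/yr.
B spans 34344.6 / 1.359 = 25271.96 years ≈ 25272 annual layers.

25272 annual layers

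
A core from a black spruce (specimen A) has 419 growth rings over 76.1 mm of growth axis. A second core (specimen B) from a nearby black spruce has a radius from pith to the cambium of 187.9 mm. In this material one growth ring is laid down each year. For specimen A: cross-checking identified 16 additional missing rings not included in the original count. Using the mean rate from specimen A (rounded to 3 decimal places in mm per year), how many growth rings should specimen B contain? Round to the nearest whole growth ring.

Specimen A: after corrections the count is 419 + 16 = 435 growth rings.
A: Extension rate ≈ 76.1 / 435 = 0.175 mm/yr.
Specimen B: 187.9 mm / 0.175 mm per year = 1073.71 years ≈ 1074 growth rings.

1074 growth rings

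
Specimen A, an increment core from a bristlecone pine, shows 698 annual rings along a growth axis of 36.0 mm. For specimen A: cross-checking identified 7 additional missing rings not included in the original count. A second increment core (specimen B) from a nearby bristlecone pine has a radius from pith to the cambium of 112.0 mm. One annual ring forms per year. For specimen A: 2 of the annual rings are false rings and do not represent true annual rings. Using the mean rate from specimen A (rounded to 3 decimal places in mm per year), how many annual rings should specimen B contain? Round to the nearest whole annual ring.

2196 annual rings

Specimen A: adjusted count: 698 − 2 + 7 = 703 annual rings.
A: Mean rate = 36.0 mm / 703 years ≈ 0.051 mm per year.
Specimen B: 112.0 mm / 0.051 mm per year = 2196.08 years ≈ 2196 annual rings.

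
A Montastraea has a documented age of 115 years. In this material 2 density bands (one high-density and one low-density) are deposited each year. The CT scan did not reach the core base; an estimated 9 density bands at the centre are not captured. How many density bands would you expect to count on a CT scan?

115 years at 2 density bands per year gives 115 × 2 = 230 density bands.
Subtracting the 9 density bands not captured gives 230 − 9 = 221 density bands in the record.

221 density bands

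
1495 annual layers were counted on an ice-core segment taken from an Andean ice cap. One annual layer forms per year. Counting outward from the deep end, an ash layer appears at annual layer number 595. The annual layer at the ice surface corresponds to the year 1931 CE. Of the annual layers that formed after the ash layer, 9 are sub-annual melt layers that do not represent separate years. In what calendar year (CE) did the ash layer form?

Between annual layer 595 and the ice surface there are 1495 − 595 = 900 annual layers.
900 − 9 false = 891 true annual layers after the ash layer.
Counting back 891 years from 1931 CE places the ash layer in 1931 − 891 = 1040 CE.

1040 CE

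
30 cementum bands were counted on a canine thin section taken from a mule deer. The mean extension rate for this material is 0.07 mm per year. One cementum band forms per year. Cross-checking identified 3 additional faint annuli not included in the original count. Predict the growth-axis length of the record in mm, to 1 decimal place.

2.3 mm

Correcting the raw count gives 30 + 3 = 33 true cementum bands.
Predicted length = 0.07 mm/year × 33 years = 2.3 mm.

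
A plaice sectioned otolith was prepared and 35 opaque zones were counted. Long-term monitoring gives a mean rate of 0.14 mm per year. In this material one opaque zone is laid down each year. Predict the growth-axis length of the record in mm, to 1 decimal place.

4.9 mm

35 years of growth are recorded.
Length ≈ 0.14 × 35 = 4.9 mm.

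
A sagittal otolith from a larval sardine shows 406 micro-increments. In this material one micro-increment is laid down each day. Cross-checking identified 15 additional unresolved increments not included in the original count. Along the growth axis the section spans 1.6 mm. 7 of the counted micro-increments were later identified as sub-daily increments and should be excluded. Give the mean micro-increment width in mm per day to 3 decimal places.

Adjusted count: 406 − 7 + 15 = 414 micro-increments.
Mean rate = 1.6 mm / 414 days ≈ 0.004 mm per day.

0.004 mm per day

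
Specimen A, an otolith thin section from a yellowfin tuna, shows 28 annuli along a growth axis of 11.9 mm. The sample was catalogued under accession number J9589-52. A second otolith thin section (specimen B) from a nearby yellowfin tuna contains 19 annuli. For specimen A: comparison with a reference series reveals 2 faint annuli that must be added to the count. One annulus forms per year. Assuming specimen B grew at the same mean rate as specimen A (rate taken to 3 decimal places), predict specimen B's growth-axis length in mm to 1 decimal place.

Specimen A: correcting the raw count gives 28 + 2 = 30 true annuli.
A: 11.9 mm over 30 years gives 11.9 / 30 ≈ 0.397 mm per year.
For B, 0.397 mm/year × 19 years = 7.5 mm.

7.5 mm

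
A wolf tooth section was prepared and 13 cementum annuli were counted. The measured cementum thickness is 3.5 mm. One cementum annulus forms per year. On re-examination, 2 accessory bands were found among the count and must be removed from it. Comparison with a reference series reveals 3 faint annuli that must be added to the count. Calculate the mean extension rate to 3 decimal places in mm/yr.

Adjusted count: 13 − 2 + 3 = 14 cementum annuli.
Extension rate ≈ 3.5 / 14 = 0.250 mm/yr.

0.250 mm/yr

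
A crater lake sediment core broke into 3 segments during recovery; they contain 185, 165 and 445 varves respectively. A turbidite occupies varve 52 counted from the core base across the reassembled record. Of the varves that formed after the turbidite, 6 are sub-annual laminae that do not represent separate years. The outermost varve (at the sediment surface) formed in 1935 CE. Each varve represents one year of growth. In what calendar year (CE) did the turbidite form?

Total varves = 185 + 165 + 445 = 795.
The turbidite sits at varve 52 from the core base, so 795 − 52 = 743 varves formed after it.
743 − 6 false = 737 true varves after the turbidite.
The varve at the sediment surface is 1935 CE, so the turbidite dates to 1935 − 737 = 1198 CE.

1198 CE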